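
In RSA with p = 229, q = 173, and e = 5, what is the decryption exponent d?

φ(n) = (p−1)(q−1) = 228·172 = 39216.
Need d with 5·d ≡ 1 (mod 39216). Apply the extended Euclidean algorithm:
39216 = 7843*5 + 1
5 = 5*1 + 0
Back-substitute:
1 = 39216 − 7843·5
So 5·(-7843) ≡ 1 (mod 39216), hence d ≡ -7843 ≡ 31373 (mod 39216).

31373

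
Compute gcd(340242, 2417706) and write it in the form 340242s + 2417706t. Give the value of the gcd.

Euclidean algorithm:
2417706 = 7×340242 + 36012
340242 = 9×36012 + 16134
36012 = 2×16134 + 3744
16134 = 4×3744 + 1158
3744 = 3×1158 + 270
1158 = 4×270 + 78
270 = 3×78 + 36
78 = 2×36 + 6
36 = 6×6 + 0
gcd(340242, 2417706) = 6.
Back-substituting:
6 = 78 − 2·36
6 = −2·270 + 7·78
6 = 7·1158 − 30·270
6 = −30·3744 + 97·1158
6 = 97·16134 − 418·3744
6 = −418·36012 + 933·16134
6 = 933·340242 − 8815·36012
6 = −8815·2417706 + 62638·340242
So 6 = (-8815)·2417706 + (62638)·340242.

6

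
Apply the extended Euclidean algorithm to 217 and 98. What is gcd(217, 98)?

7

Repeated division:
217 = 2·98 + 21
98 = 4·21 + 14
21 = 1·14 + 7
14 = 2·7 + 0
gcd(217, 98) = 7.
Express as a combination:
7 = 21 − 14
7 = −98 + 5·21
7 = 5·217 − 11·98
So 7 = (5)·217 + (-11)·98.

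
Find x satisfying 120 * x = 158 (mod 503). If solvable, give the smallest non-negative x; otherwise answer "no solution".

60

First find gcd(120, 503):
503 = 4*120 + 23
120 = 5*23 + 5
23 = 4*5 + 3
5 = 1*3 + 2
3 = 1*2 + 1
2 = 2*1 + 0
gcd = 1, so a unique solution mod 503 exists.
Back-substitute for the Bézout coefficients:
1 = 3 − 2
1 = −5 + 2·3
1 = 2·23 − 9·5
1 = −9·120 + 47·23
1 = 47·503 − 197·120
So 120·(-197) ≡ 1 (mod 503), giving 120⁻¹ ≡ 306.
x ≡ 120⁻¹·158 ≡ 306·158 ≡ 60 (mod 503).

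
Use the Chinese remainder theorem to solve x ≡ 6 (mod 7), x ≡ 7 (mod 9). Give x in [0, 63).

Write x = 6 + 7·k. Then 7·k ≡ 7 − 6 ≡ 1 (mod 9).
Need 7⁻¹ mod 9. Extended Euclid on (9, 7):
9 = 1·7 + 2
7 = 3·2 + 1
2 = 2·1 + 0
Back-substitute:
1 = 7 − 3·2
1 = −3·9 + 4·7
7⁻¹ ≡ 4 (mod 9), so k ≡ 4·1 ≡ 4 (mod 9).
x = 6 + 7·4 = 34.

34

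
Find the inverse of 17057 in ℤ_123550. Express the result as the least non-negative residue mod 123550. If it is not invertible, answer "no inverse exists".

Run Euclid on (123550, 17057):
123550 = 7×17057 + 4151
17057 = 4×4151 + 453
4151 = 9×453 + 74
453 = 6×74 + 9
74 = 8×9 + 2
9 = 4×2 + 1
2 = 2×1 + 0
gcd = 1, so the inverse exists. Back-substitute:
1 = 9 − 4·2
1 = −4·74 + 33·9
1 = 33·453 − 202·74
1 = −202·4151 + 1851·453
1 = 1851·17057 − 7606·4151
1 = −7606·123550 + 55093·17057
So 17057·55093 ≡ 1 (mod 123550).

55093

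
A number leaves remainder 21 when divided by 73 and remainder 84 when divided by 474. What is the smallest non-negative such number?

Write x = 21 + 73·k. Then 73·k ≡ 84 − 21 ≡ 63 (mod 474).
Need 73⁻¹ mod 474. Extended Euclid on (474, 73):
474 = 6×73 + 36
73 = 2×36 + 1
36 = 36×1 + 0
Back-substitute:
1 = 73 − 2·36
1 = −2·474 + 13·73
73⁻¹ ≡ 13 (mod 474), so k ≡ 13·63 ≡ 345 (mod 474).
x = 21 + 73·345 = 25206.

25206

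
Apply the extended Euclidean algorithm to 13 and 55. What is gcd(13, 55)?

1

Euclidean algorithm:
55 = 4×13 + 3
13 = 4×3 + 1
3 = 3×1 + 0
gcd(13, 55) = 1.
Express as a combination:
1 = 13 − 4·3
1 = −4·55 + 17·13
So 1 = (-4)·55 + (17)·13.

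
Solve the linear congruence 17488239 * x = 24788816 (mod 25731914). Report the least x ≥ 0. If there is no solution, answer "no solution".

7744594

First find gcd(17488239, 25731914):
25731914 = 1*17488239 + 8243675
17488239 = 2*8243675 + 1000889
8243675 = 8*1000889 + 236563
1000889 = 4*236563 + 54637
236563 = 4*54637 + 18015
54637 = 3*18015 + 592
18015 = 30*592 + 255
592 = 2*255 + 82
255 = 3*82 + 9
82 = 9*9 + 1
9 = 9*1 + 0
gcd = 1, so a unique solution mod 25731914 exists.
Back-substitute for the Bézout coefficients:
1 = 82 − 9·9
1 = −9·255 + 28·82
1 = 28·592 − 65·255
1 = −65·18015 + 1978·592
1 = 1978·54637 − 5999·18015
1 = −5999·236563 + 25974·54637
1 = 25974·1000889 − 109895·236563
1 = −109895·8243675 + 905134·1000889
1 = 905134·17488239 − 1920163·8243675
1 = −1920163·25731914 + 2825297·17488239
So 17488239·(2825297) ≡ 1 (mod 25731914), giving 17488239⁻¹ ≡ 2825297.
x ≡ 17488239⁻¹·24788816 ≡ 2825297·24788816 ≡ 7744594 (mod 25731914).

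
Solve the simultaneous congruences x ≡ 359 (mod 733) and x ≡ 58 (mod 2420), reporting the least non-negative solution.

Write x = 359 + 733·k. Then 733·k ≡ 58 − 359 ≡ 2119 (mod 2420).
Need 733⁻¹ mod 2420. Extended Euclid on (2420, 733):
2420 = 3×733 + 221
733 = 3×221 + 70
221 = 3×70 + 11
70 = 6×11 + 4
11 = 2×4 + 3
4 = 1×3 + 1
3 = 3×1 + 0
Back-substitute:
1 = 4 − 3
1 = −11 + 3·4
1 = 3·70 − 19·11
1 = −19·221 + 60·70
1 = 60·733 − 199·221
1 = −199·2420 + 657·733
733⁻¹ ≡ 657 (mod 2420), so k ≡ 657·2119 ≡ 683 (mod 2420).
x = 359 + 733·683 = 500998.

500998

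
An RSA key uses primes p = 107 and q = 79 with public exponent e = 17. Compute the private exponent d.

φ(n) = (p−1)(q−1) = 106·78 = 8268.
Need d with 17·d ≡ 1 (mod 8268). Apply the extended Euclidean algorithm:
8268 = 486·17 + 6
17 = 2·6 + 5
6 = 1·5 + 1
5 = 5·1 + 0
Back-substitute:
1 = 6 − 5
1 = −17 + 3·6
1 = 3·8268 − 1459·17
So 17·(-1459) ≡ 1 (mod 8268), hence d ≡ -1459 ≡ 6809 (mod 8268).

6809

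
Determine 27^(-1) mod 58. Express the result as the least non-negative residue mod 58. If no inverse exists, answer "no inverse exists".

43

Apply the Euclidean algorithm to 58 and 27:
58 = 2×27 + 4
27 = 6×4 + 3
4 = 1×3 + 1
3 = 3×1 + 0
Since gcd(27, 58) = 1, back-substitute to write 1 as a combination:
1 = 4 − 3
1 = −27 + 7·4
1 = 7·58 − 15·27
So 27·(-15) ≡ 1 (mod 58), and -15 ≡ 43 (mod 58).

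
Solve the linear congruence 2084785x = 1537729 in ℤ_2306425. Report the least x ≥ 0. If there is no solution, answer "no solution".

no solution

gcd(2084785, 2306425):
2306425 = 1·2084785 + 221640
2084785 = 9·221640 + 90025
221640 = 2·90025 + 41590
90025 = 2·41590 + 6845
41590 = 6·6845 + 520
6845 = 13·520 + 85
520 = 6·85 + 10
85 = 8·10 + 5
10 = 2·5 + 0
gcd = 5, but 5 ∤ 1537729, so the congruence has no solution.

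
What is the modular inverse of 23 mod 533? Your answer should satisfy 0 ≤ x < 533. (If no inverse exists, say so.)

394

gcd(533, 23) by repeated division:
533 = 23·23 + 4
23 = 5·4 + 3
4 = 1·3 + 1
3 = 3·1 + 0
The gcd is 1. Working backward:
1 = 4 − 3
1 = −23 + 6·4
1 = 6·533 − 139·23
So 23·(-139) ≡ 1 (mod 533), and -139 ≡ 394 (mod 533).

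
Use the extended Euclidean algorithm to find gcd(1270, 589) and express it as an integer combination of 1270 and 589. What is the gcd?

Repeated division:
1270 = 2·589 + 92
589 = 6·92 + 37
92 = 2·37 + 18
37 = 2·18 + 1
18 = 18·1 + 0
gcd(1270, 589) = 1.
Back-substituting:
1 = 37 − 2·18
1 = −2·92 + 5·37
1 = 5·589 − 32·92
1 = −32·1270 + 69·589
So 1 = (-32)·1270 + (69)·589.

1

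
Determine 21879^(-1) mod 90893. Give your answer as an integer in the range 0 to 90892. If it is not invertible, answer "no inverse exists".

Euclidean algorithm on 90893, 21879:
90893 = 4*21879 + 3377
21879 = 6*3377 + 1617
3377 = 2*1617 + 143
1617 = 11*143 + 44
143 = 3*44 + 11
44 = 4*11 + 0
gcd(21879, 90893) = 11 ≠ 1, so 21879 has no multiplicative inverse modulo 90893.

no inverse exists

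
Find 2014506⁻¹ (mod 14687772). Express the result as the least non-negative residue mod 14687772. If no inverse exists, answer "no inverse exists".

no inverse exists

Euclidean algorithm on 14687772, 2014506:
14687772 = 7*2014506 + 586230
2014506 = 3*586230 + 255816
586230 = 2*255816 + 74598
255816 = 3*74598 + 32022
74598 = 2*32022 + 10554
32022 = 3*10554 + 360
10554 = 29*360 + 114
360 = 3*114 + 18
114 = 6*18 + 6
18 = 3*6 + 0
The gcd is 6, not 1, hence no inverse exists.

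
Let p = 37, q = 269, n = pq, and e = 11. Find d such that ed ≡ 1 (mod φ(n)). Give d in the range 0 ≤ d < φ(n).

8771

φ(n) = (p−1)(q−1) = 36·268 = 9648.
Need d with 11·d ≡ 1 (mod 9648). Apply the extended Euclidean algorithm:
9648 = 877×11 + 1
11 = 11×1 + 0
Back-substitute:
1 = 9648 − 877·11
So 11·(-877) ≡ 1 (mod 9648), hence d ≡ -877 ≡ 8771 (mod 9648).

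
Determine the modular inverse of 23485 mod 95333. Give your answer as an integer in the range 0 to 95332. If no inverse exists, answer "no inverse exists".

no inverse exists

Compute gcd(23485, 95333):
95333 = 4*23485 + 1393
23485 = 16*1393 + 1197
1393 = 1*1197 + 196
1197 = 6*196 + 21
196 = 9*21 + 7
21 = 3*7 + 0
The gcd is 7, not 1, hence no inverse exists.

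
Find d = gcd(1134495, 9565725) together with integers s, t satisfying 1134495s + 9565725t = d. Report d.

Repeated division:
9565725 = 8×1134495 + 489765
1134495 = 2×489765 + 154965
489765 = 3×154965 + 24870
154965 = 6×24870 + 5745
24870 = 4×5745 + 1890
5745 = 3×1890 + 75
1890 = 25×75 + 15
75 = 5×15 + 0
gcd(1134495, 9565725) = 15.
Working backward:
15 = 1890 − 25·75
15 = −25·5745 + 76·1890
15 = 76·24870 − 329·5745
15 = −329·154965 + 2050·24870
15 = 2050·489765 − 6479·154965
15 = −6479·1134495 + 15008·489765
15 = 15008·9565725 − 126543·1134495
So 15 = (15008)·9565725 + (-126543)·1134495.

15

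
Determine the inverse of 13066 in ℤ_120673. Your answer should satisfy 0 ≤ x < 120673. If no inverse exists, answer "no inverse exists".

Run Euclid on (120673, 13066):
120673 = 9×13066 + 3079
13066 = 4×3079 + 750
3079 = 4×750 + 79
750 = 9×79 + 39
79 = 2×39 + 1
39 = 39×1 + 0
Since gcd(13066, 120673) = 1, back-substitute to write 1 as a combination:
1 = 79 − 2·39
1 = −2·750 + 19·79
1 = 19·3079 − 78·750
1 = −78·13066 + 331·3079
1 = 331·120673 − 3057·13066
Thus 13066·(-3057) ≡ 1 (mod 120673); reducing, -3057 mod 120673 = 117616.

117616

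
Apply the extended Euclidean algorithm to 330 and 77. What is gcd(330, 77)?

11

Apply Euclid's algorithm to 330 and 77:
330 = 4*77 + 22
77 = 3*22 + 11
22 = 2*11 + 0
gcd(330, 77) = 11.
Express as a combination:
11 = 77 − 3·22
11 = −3·330 + 13·77
So 11 = (-3)·330 + (13)·77.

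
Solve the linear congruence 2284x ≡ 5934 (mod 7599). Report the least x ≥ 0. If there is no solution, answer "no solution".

1380

First find gcd(2284, 7599):
7599 = 3×2284 + 747
2284 = 3×747 + 43
747 = 17×43 + 16
43 = 2×16 + 11
16 = 1×11 + 5
11 = 2×5 + 1
5 = 5×1 + 0
gcd = 1, so a unique solution mod 7599 exists.
Back-substitute for the Bézout coefficients:
1 = 11 − 2·5
1 = −2·16 + 3·11
1 = 3·43 − 8·16
1 = −8·747 + 139·43
1 = 139·2284 − 425·747
1 = −425·7599 + 1414·2284
So 2284·(1414) ≡ 1 (mod 7599), giving 2284⁻¹ ≡ 1414.
x ≡ 2284⁻¹·5934 ≡ 1414·5934 ≡ 1380 (mod 7599).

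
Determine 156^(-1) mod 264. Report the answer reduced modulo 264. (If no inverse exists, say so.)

Compute gcd(156, 264):
264 = 1*156 + 108
156 = 1*108 + 48
108 = 2*48 + 12
48 = 4*12 + 0
Since gcd = 12 > 1, 156 is not a unit mod 264.

no inverse exists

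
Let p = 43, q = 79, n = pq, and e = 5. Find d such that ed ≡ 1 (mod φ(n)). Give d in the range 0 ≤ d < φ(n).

2621

φ(n) = (p−1)(q−1) = 42·78 = 3276.
Need d with 5·d ≡ 1 (mod 3276). Apply the extended Euclidean algorithm:
3276 = 655·5 + 1
5 = 5·1 + 0
Back-substitute:
1 = 3276 − 655·5
So 5·(-655) ≡ 1 (mod 3276), hence d ≡ -655 ≡ 2621 (mod 3276).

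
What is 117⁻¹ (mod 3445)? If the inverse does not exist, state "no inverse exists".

no inverse exists

Compute gcd(117, 3445):
3445 = 29·117 + 52
117 = 2·52 + 13
52 = 4·13 + 0
The gcd is 13, not 1, hence no inverse exists.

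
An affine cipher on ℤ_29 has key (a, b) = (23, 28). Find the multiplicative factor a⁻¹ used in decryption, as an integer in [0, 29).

24

Apply the Euclidean algorithm to 29 and 23:
29 = 1*23 + 6
23 = 3*6 + 5
6 = 1*5 + 1
5 = 5*1 + 0
gcd = 1, so the inverse exists. Back-substitute:
1 = 6 − 5
1 = −23 + 4·6
1 = 4·29 − 5·23
Thus 23·(-5) ≡ 1 (mod 29); reducing, -5 mod 29 = 24.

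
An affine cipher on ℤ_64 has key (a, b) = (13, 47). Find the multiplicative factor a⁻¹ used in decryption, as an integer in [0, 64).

5

Apply the Euclidean algorithm to 64 and 13:
64 = 4×13 + 12
13 = 1×12 + 1
12 = 12×1 + 0
The gcd is 1. Working backward:
1 = 13 − 12
1 = −64 + 5·13
So 13·5 ≡ 1 (mod 64).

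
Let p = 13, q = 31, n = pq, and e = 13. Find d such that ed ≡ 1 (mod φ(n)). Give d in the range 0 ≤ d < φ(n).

277

φ(n) = (p−1)(q−1) = 12·30 = 360.
Need d with 13·d ≡ 1 (mod 360). Apply the extended Euclidean algorithm:
360 = 27*13 + 9
13 = 1*9 + 4
9 = 2*4 + 1
4 = 4*1 + 0
Back-substitute:
1 = 9 − 2·4
1 = −2·13 + 3·9
1 = 3·360 − 83·13
So 13·(-83) ≡ 1 (mod 360), hence d ≡ -83 ≡ 277 (mod 360).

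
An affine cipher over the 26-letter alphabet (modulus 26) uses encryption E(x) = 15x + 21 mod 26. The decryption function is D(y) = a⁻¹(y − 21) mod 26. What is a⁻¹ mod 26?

7

gcd(26, 15) by repeated division:
26 = 1×15 + 11
15 = 1×11 + 4
11 = 2×4 + 3
4 = 1×3 + 1
3 = 3×1 + 0
The gcd is 1. Working backward:
1 = 4 − 3
1 = −11 + 3·4
1 = 3·15 − 4·11
1 = −4·26 + 7·15
So 15·7 ≡ 1 (mod 26).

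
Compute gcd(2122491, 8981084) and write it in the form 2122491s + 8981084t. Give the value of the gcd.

7

Apply Euclid's algorithm to 8981084 and 2122491:
8981084 = 4·2122491 + 491120
2122491 = 4·491120 + 158011
491120 = 3·158011 + 17087
158011 = 9·17087 + 4228
17087 = 4·4228 + 175
4228 = 24·175 + 28
175 = 6·28 + 7
28 = 4·7 + 0
gcd(2122491, 8981084) = 7.
Back-substituting:
7 = 175 − 6·28
7 = −6·4228 + 145·175
7 = 145·17087 − 586·4228
7 = −586·158011 + 5419·17087
7 = 5419·491120 − 16843·158011
7 = −16843·2122491 + 72791·491120
7 = 72791·8981084 − 308007·2122491
So 7 = (72791)·8981084 + (-308007)·2122491.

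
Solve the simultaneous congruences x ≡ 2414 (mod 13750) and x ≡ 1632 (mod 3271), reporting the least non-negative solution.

Write x = 2414 + 13750·k. Then 13750·k ≡ 1632 − 2414 ≡ 2489 (mod 3271).
Need 13750⁻¹ mod 3271. Extended Euclid on (3271, 666):
3271 = 4*666 + 607
666 = 1*607 + 59
607 = 10*59 + 17
59 = 3*17 + 8
17 = 2*8 + 1
8 = 8*1 + 0
Back-substitute:
1 = 17 − 2·8
1 = −2·59 + 7·17
1 = 7·607 − 72·59
1 = −72·666 + 79·607
1 = 79·3271 − 388·666
13750⁻¹ ≡ 2883 (mod 3271), so k ≡ 2883·2489 ≡ 2484 (mod 3271).
x = 2414 + 13750·2484 = 34157414.

34157414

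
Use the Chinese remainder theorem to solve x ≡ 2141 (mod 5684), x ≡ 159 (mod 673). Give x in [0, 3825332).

Write x = 2141 + 5684·k. Then 5684·k ≡ 159 − 2141 ≡ 37 (mod 673).
Need 5684⁻¹ mod 673. Extended Euclid on (673, 300):
673 = 2×300 + 73
300 = 4×73 + 8
73 = 9×8 + 1
8 = 8×1 + 0
Back-substitute:
1 = 73 − 9·8
1 = −9·300 + 37·73
1 = 37·673 − 83·300
5684⁻¹ ≡ 590 (mod 673), so k ≡ 590·37 ≡ 294 (mod 673).
x = 2141 + 5684·294 = 1673237.

1673237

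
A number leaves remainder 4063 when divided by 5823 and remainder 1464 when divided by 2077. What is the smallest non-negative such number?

900805

Write x = 4063 + 5823·k. Then 5823·k ≡ 1464 − 4063 ≡ 1555 (mod 2077).
Need 5823⁻¹ mod 2077. Extended Euclid on (2077, 1669):
2077 = 1×1669 + 408
1669 = 4×408 + 37
408 = 11×37 + 1
37 = 37×1 + 0
Back-substitute:
1 = 408 − 11·37
1 = −11·1669 + 45·408
1 = 45·2077 − 56·1669
5823⁻¹ ≡ 2021 (mod 2077), so k ≡ 2021·1555 ≡ 154 (mod 2077).
x = 4063 + 5823·154 = 900805.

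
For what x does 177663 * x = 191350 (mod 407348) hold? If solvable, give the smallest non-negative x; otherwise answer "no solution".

First find gcd(177663, 407348):
407348 = 2×177663 + 52022
177663 = 3×52022 + 21597
52022 = 2×21597 + 8828
21597 = 2×8828 + 3941
8828 = 2×3941 + 946
3941 = 4×946 + 157
946 = 6×157 + 4
157 = 39×4 + 1
4 = 4×1 + 0
gcd = 1, so a unique solution mod 407348 exists.
Back-substitute for the Bézout coefficients:
1 = 157 − 39·4
1 = −39·946 + 235·157
1 = 235·3941 − 979·946
1 = −979·8828 + 2193·3941
1 = 2193·21597 − 5365·8828
1 = −5365·52022 + 12923·21597
1 = 12923·177663 − 44134·52022
1 = −44134·407348 + 101191·177663
So 177663·(101191) ≡ 1 (mod 407348), giving 177663⁻¹ ≡ 101191.
x ≡ 177663⁻¹·191350 ≡ 101191·191350 ≡ 18018 (mod 407348).

18018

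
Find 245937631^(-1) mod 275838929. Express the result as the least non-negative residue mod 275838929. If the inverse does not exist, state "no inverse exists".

33287415

Extended Euclidean algorithm:
275838929 = 1·245937631 + 29901298
245937631 = 8·29901298 + 6727247
29901298 = 4·6727247 + 2992310
6727247 = 2·2992310 + 742627
2992310 = 4·742627 + 21802
742627 = 34·21802 + 1359
21802 = 16·1359 + 58
1359 = 23·58 + 25
58 = 2·25 + 8
25 = 3·8 + 1
8 = 8·1 + 0
Since gcd(245937631, 275838929) = 1, back-substitute to write 1 as a combination:
1 = 25 − 3·8
1 = −3·58 + 7·25
1 = 7·1359 − 164·58
1 = −164·21802 + 2631·1359
1 = 2631·742627 − 89618·21802
1 = −89618·2992310 + 361103·742627
1 = 361103·6727247 − 811824·2992310
1 = −811824·29901298 + 3608399·6727247
1 = 3608399·245937631 − 29679016·29901298
1 = −29679016·275838929 + 33287415·245937631
So 245937631·33287415 ≡ 1 (mod 275838929).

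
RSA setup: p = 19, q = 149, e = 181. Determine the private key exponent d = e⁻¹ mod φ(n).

1045

φ(n) = (p−1)(q−1) = 18·148 = 2664.
Need d with 181·d ≡ 1 (mod 2664). Apply the extended Euclidean algorithm:
2664 = 14*181 + 130
181 = 1*130 + 51
130 = 2*51 + 28
51 = 1*28 + 23
28 = 1*23 + 5
23 = 4*5 + 3
5 = 1*3 + 2
3 = 1*2 + 1
2 = 2*1 + 0
Back-substitute:
1 = 3 − 2
1 = −5 + 2·3
1 = 2·23 − 9·5
1 = −9·28 + 11·23
1 = 11·51 − 20·28
1 = −20·130 + 51·51
1 = 51·181 − 71·130
1 = −71·2664 + 1045·181
So 181·1045 ≡ 1 (mod 2664), hence d = 1045.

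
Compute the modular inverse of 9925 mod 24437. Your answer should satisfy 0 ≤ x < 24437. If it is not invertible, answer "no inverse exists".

21118

Apply the Euclidean algorithm to 24437 and 9925:
24437 = 2*9925 + 4587
9925 = 2*4587 + 751
4587 = 6*751 + 81
751 = 9*81 + 22
81 = 3*22 + 15
22 = 1*15 + 7
15 = 2*7 + 1
7 = 7*1 + 0
gcd = 1, so the inverse exists. Back-substitute:
1 = 15 − 2·7
1 = −2·22 + 3·15
1 = 3·81 − 11·22
1 = −11·751 + 102·81
1 = 102·4587 − 623·751
1 = −623·9925 + 1348·4587
1 = 1348·24437 − 3319·9925
Hence 9925⁻¹ ≡ -3319 ≡ 21118 (mod 24437).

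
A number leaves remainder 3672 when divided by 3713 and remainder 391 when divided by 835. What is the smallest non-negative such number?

2855256

Write x = 3672 + 3713·k. Then 3713·k ≡ 391 − 3672 ≡ 59 (mod 835).
Need 3713⁻¹ mod 835. Extended Euclid on (835, 373):
835 = 2·373 + 89
373 = 4·89 + 17
89 = 5·17 + 4
17 = 4·4 + 1
4 = 4·1 + 0
Back-substitute:
1 = 17 − 4·4
1 = −4·89 + 21·17
1 = 21·373 − 88·89
1 = −88·835 + 197·373
3713⁻¹ ≡ 197 (mod 835), so k ≡ 197·59 ≡ 768 (mod 835).
x = 3672 + 3713·768 = 2855256.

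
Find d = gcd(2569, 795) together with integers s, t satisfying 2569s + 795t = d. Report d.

1

Euclidean algorithm:
2569 = 3·795 + 184
795 = 4·184 + 59
184 = 3·59 + 7
59 = 8·7 + 3
7 = 2·3 + 1
3 = 3·1 + 0
gcd(2569, 795) = 1.
Back-substituting:
1 = 7 − 2·3
1 = −2·59 + 17·7
1 = 17·184 − 53·59
1 = −53·795 + 229·184
1 = 229·2569 − 740·795
So 1 = (229)·2569 + (-740)·795.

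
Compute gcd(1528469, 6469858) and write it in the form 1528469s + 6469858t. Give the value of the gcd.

Repeated division:
6469858 = 4×1528469 + 355982
1528469 = 4×355982 + 104541
355982 = 3×104541 + 42359
104541 = 2×42359 + 19823
42359 = 2×19823 + 2713
19823 = 7×2713 + 832
2713 = 3×832 + 217
832 = 3×217 + 181
217 = 1×181 + 36
181 = 5×36 + 1
36 = 36×1 + 0
gcd(1528469, 6469858) = 1.
Back-substituting:
1 = 181 − 5·36
1 = −5·217 + 6·181
1 = 6·832 − 23·217
1 = −23·2713 + 75·832
1 = 75·19823 − 548·2713
1 = −548·42359 + 1171·19823
1 = 1171·104541 − 2890·42359
1 = −2890·355982 + 9841·104541
1 = 9841·1528469 − 42254·355982
1 = −42254·6469858 + 178857·1528469
So 1 = (-42254)·6469858 + (178857)·1528469.

1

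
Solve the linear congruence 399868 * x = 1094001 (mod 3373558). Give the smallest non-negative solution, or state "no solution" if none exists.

no solution

gcd(399868, 3373558):
3373558 = 8×399868 + 174614
399868 = 2×174614 + 50640
174614 = 3×50640 + 22694
50640 = 2×22694 + 5252
22694 = 4×5252 + 1686
5252 = 3×1686 + 194
1686 = 8×194 + 134
194 = 1×134 + 60
134 = 2×60 + 14
60 = 4×14 + 4
14 = 3×4 + 2
4 = 2×2 + 0
gcd = 2, but 2 ∤ 1094001, so the congruence has no solution.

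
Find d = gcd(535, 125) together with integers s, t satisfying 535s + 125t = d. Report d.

Apply Euclid's algorithm to 535 and 125:
535 = 4×125 + 35
125 = 3×35 + 20
35 = 1×20 + 15
20 = 1×15 + 5
15 = 3×5 + 0
gcd(535, 125) = 5.
Working backward:
5 = 20 − 15
5 = −35 + 2·20
5 = 2·125 − 7·35
5 = −7·535 + 30·125
So 5 = (-7)·535 + (30)·125.

5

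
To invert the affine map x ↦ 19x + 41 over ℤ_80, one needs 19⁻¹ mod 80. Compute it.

59

Run Euclid on (80, 19):
80 = 4×19 + 4
19 = 4×4 + 3
4 = 1×3 + 1
3 = 3×1 + 0
The gcd is 1. Working backward:
1 = 4 − 3
1 = −19 + 5·4
1 = 5·80 − 21·19
Thus 19·(-21) ≡ 1 (mod 80); reducing, -21 mod 80 = 59.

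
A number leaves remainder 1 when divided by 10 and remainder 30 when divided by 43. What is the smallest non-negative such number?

331

Write x = 1 + 10·k. Then 10·k ≡ 30 − 1 ≡ 29 (mod 43).
Need 10⁻¹ mod 43. Extended Euclid on (43, 10):
43 = 4*10 + 3
10 = 3*3 + 1
3 = 3*1 + 0
Back-substitute:
1 = 10 − 3·3
1 = −3·43 + 13·10
10⁻¹ ≡ 13 (mod 43), so k ≡ 13·29 ≡ 33 (mod 43).
x = 1 + 10·33 = 331.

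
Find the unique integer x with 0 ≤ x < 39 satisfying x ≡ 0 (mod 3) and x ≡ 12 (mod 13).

Write x = 0 + 3·k. Then 3·k ≡ 12 − 0 ≡ 12 (mod 13).
Need 3⁻¹ mod 13. Extended Euclid on (13, 3):
13 = 4*3 + 1
3 = 3*1 + 0
Back-substitute:
1 = 13 − 4·3
3⁻¹ ≡ 9 (mod 13), so k ≡ 9·12 ≡ 4 (mod 13).
x = 0 + 3·4 = 12.

12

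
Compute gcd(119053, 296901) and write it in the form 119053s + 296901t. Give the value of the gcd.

11

Euclidean algorithm:
296901 = 2·119053 + 58795
119053 = 2·58795 + 1463
58795 = 40·1463 + 275
1463 = 5·275 + 88
275 = 3·88 + 11
88 = 8·11 + 0
gcd(119053, 296901) = 11.
Back-substituting:
11 = 275 − 3·88
11 = −3·1463 + 16·275
11 = 16·58795 − 643·1463
11 = −643·119053 + 1302·58795
11 = 1302·296901 − 3247·119053
So 11 = (1302)·296901 + (-3247)·119053.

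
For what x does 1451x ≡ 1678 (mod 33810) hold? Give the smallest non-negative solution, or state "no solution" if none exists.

First find gcd(1451, 33810):
33810 = 23*1451 + 437
1451 = 3*437 + 140
437 = 3*140 + 17
140 = 8*17 + 4
17 = 4*4 + 1
4 = 4*1 + 0
gcd = 1, so a unique solution mod 33810 exists.
Back-substitute for the Bézout coefficients:
1 = 17 − 4·4
1 = −4·140 + 33·17
1 = 33·437 − 103·140
1 = −103·1451 + 342·437
1 = 342·33810 − 7969·1451
So 1451·(-7969) ≡ 1 (mod 33810), giving 1451⁻¹ ≡ 25841.
x ≡ 1451⁻¹·1678 ≡ 25841·1678 ≡ 16778 (mod 33810).

16778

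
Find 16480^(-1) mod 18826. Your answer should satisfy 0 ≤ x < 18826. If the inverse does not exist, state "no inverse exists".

no inverse exists

Compute gcd(16480, 18826):
18826 = 1*16480 + 2346
16480 = 7*2346 + 58
2346 = 40*58 + 26
58 = 2*26 + 6
26 = 4*6 + 2
6 = 3*2 + 0
The gcd is 2, not 1, hence no inverse exists.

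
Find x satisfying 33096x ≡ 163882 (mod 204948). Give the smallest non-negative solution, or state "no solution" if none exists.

no solution

gcd(33096, 204948):
204948 = 6*33096 + 6372
33096 = 5*6372 + 1236
6372 = 5*1236 + 192
1236 = 6*192 + 84
192 = 2*84 + 24
84 = 3*24 + 12
24 = 2*12 + 0
gcd = 12, but 12 ∤ 163882, so the congruence has no solution.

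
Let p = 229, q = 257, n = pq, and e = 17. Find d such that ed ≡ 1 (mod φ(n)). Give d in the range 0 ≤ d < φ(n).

φ(n) = (p−1)(q−1) = 228·256 = 58368.
Need d with 17·d ≡ 1 (mod 58368). Apply the extended Euclidean algorithm:
58368 = 3433*17 + 7
17 = 2*7 + 3
7 = 2*3 + 1
3 = 3*1 + 0
Back-substitute:
1 = 7 − 2·3
1 = −2·17 + 5·7
1 = 5·58368 − 17167·17
So 17·(-17167) ≡ 1 (mod 58368), hence d ≡ -17167 ≡ 41201 (mod 58368).

41201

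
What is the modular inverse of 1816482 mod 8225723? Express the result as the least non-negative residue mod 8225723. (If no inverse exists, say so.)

Apply the Euclidean algorithm to 8225723 and 1816482:
8225723 = 4·1816482 + 959795
1816482 = 1·959795 + 856687
959795 = 1·856687 + 103108
856687 = 8·103108 + 31823
103108 = 3·31823 + 7639
31823 = 4·7639 + 1267
7639 = 6·1267 + 37
1267 = 34·37 + 9
37 = 4·9 + 1
9 = 9·1 + 0
gcd = 1, so the inverse exists. Back-substitute:
1 = 37 − 4·9
1 = −4·1267 + 137·37
1 = 137·7639 − 826·1267
1 = −826·31823 + 3441·7639
1 = 3441·103108 − 11149·31823
1 = −11149·856687 + 92633·103108
1 = 92633·959795 − 103782·856687
1 = −103782·1816482 + 196415·959795
1 = 196415·8225723 − 889442·1816482
Thus 1816482·(-889442) ≡ 1 (mod 8225723); reducing, -889442 mod 8225723 = 7336281.

7336281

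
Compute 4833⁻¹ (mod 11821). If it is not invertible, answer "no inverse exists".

gcd(11821, 4833) by repeated division:
11821 = 2·4833 + 2155
4833 = 2·2155 + 523
2155 = 4·523 + 63
523 = 8·63 + 19
63 = 3·19 + 6
19 = 3·6 + 1
6 = 6·1 + 0
Since gcd(4833, 11821) = 1, back-substitute to write 1 as a combination:
1 = 19 − 3·6
1 = −3·63 + 10·19
1 = 10·523 − 83·63
1 = −83·2155 + 342·523
1 = 342·4833 − 767·2155
1 = −767·11821 + 1876·4833
So 4833·1876 ≡ 1 (mod 11821).

1876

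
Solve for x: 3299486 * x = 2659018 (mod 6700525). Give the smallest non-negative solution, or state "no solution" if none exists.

First find gcd(3299486, 6700525):
6700525 = 2×3299486 + 101553
3299486 = 32×101553 + 49790
101553 = 2×49790 + 1973
49790 = 25×1973 + 465
1973 = 4×465 + 113
465 = 4×113 + 13
113 = 8×13 + 9
13 = 1×9 + 4
9 = 2×4 + 1
4 = 4×1 + 0
gcd = 1, so a unique solution mod 6700525 exists.
Back-substitute for the Bézout coefficients:
1 = 9 − 2·4
1 = −2·13 + 3·9
1 = 3·113 − 26·13
1 = −26·465 + 107·113
1 = 107·1973 − 454·465
1 = −454·49790 + 11457·1973
1 = 11457·101553 − 23368·49790
1 = −23368·3299486 + 759233·101553
1 = 759233·6700525 − 1541834·3299486
So 3299486·(-1541834) ≡ 1 (mod 6700525), giving 3299486⁻¹ ≡ 5158691.
x ≡ 3299486⁻¹·2659018 ≡ 5158691·2659018 ≡ 5466438 (mod 6700525).

5466438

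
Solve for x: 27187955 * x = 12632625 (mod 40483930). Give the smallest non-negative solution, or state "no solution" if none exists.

939541

First find gcd(27187955, 40483930):
40483930 = 1×27187955 + 13295975
27187955 = 2×13295975 + 596005
13295975 = 22×596005 + 183865
596005 = 3×183865 + 44410
183865 = 4×44410 + 6225
44410 = 7×6225 + 835
6225 = 7×835 + 380
835 = 2×380 + 75
380 = 5×75 + 5
75 = 15×5 + 0
gcd = 5 and 5 | 12632625, so solutions exist. Divide through by 5: 5437591x ≡ 2526525 (mod 8096786).
Now find 5437591⁻¹ mod 8096786:
8096786 = 1*5437591 + 2659195
5437591 = 2*2659195 + 119201
2659195 = 22*119201 + 36773
119201 = 3*36773 + 8882
36773 = 4*8882 + 1245
8882 = 7*1245 + 167
1245 = 7*167 + 76
167 = 2*76 + 15
76 = 5*15 + 1
15 = 15*1 + 0
Back-substitute:
1 = 76 − 5·15
1 = −5·167 + 11·76
1 = 11·1245 − 82·167
1 = −82·8882 + 585·1245
1 = 585·36773 − 2422·8882
1 = −2422·119201 + 7851·36773
1 = 7851·2659195 − 175144·119201
1 = −175144·5437591 + 358139·2659195
1 = 358139·8096786 − 533283·5437591
So 5437591·(-533283) ≡ 1 (mod 8096786), i.e. 5437591⁻¹ ≡ 7563503.
Then x ≡ 7563503·2526525 ≡ 939541 (mod 8096786); the smallest non-negative solution is x = 939541.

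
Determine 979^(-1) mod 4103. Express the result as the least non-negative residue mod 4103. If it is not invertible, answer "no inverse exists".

Euclidean algorithm on 4103, 979:
4103 = 4·979 + 187
979 = 5·187 + 44
187 = 4·44 + 11
44 = 4·11 + 0
gcd(979, 4103) = 11 ≠ 1, so 979 has no multiplicative inverse modulo 4103.

no inverse exists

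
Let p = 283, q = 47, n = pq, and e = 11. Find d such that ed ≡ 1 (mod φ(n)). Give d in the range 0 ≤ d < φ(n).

φ(n) = (p−1)(q−1) = 282·46 = 12972.
Need d with 11·d ≡ 1 (mod 12972). Apply the extended Euclidean algorithm:
12972 = 1179*11 + 3
11 = 3*3 + 2
3 = 1*2 + 1
2 = 2*1 + 0
Back-substitute:
1 = 3 − 2
1 = −11 + 4·3
1 = 4·12972 − 4717·11
So 11·(-4717) ≡ 1 (mod 12972), hence d ≡ -4717 ≡ 8255 (mod 12972).

8255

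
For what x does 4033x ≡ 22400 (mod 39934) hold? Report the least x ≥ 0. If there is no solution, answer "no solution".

10650

First find gcd(4033, 39934):
39934 = 9×4033 + 3637
4033 = 1×3637 + 396
3637 = 9×396 + 73
396 = 5×73 + 31
73 = 2×31 + 11
31 = 2×11 + 9
11 = 1×9 + 2
9 = 4×2 + 1
2 = 2×1 + 0
gcd = 1, so a unique solution mod 39934 exists.
Back-substitute for the Bézout coefficients:
1 = 9 − 4·2
1 = −4·11 + 5·9
1 = 5·31 − 14·11
1 = −14·73 + 33·31
1 = 33·396 − 179·73
1 = −179·3637 + 1644·396
1 = 1644·4033 − 1823·3637
1 = −1823·39934 + 18051·4033
So 4033·(18051) ≡ 1 (mod 39934), giving 4033⁻¹ ≡ 18051.
x ≡ 4033⁻¹·22400 ≡ 18051·22400 ≡ 10650 (mod 39934).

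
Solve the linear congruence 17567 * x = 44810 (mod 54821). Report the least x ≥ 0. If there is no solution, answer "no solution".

54499

First find gcd(17567, 54821):
54821 = 3·17567 + 2120
17567 = 8·2120 + 607
2120 = 3·607 + 299
607 = 2·299 + 9
299 = 33·9 + 2
9 = 4·2 + 1
2 = 2·1 + 0
gcd = 1, so a unique solution mod 54821 exists.
Back-substitute for the Bézout coefficients:
1 = 9 − 4·2
1 = −4·299 + 133·9
1 = 133·607 − 270·299
1 = −270·2120 + 943·607
1 = 943·17567 − 7814·2120
1 = −7814·54821 + 24385·17567
So 17567·(24385) ≡ 1 (mod 54821), giving 17567⁻¹ ≡ 24385.
x ≡ 17567⁻¹·44810 ≡ 24385·44810 ≡ 54499 (mod 54821).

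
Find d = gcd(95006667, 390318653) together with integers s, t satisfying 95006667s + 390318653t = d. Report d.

Euclidean algorithm:
390318653 = 4*95006667 + 10291985
95006667 = 9*10291985 + 2378802
10291985 = 4*2378802 + 776777
2378802 = 3*776777 + 48471
776777 = 16*48471 + 1241
48471 = 39*1241 + 72
1241 = 17*72 + 17
72 = 4*17 + 4
17 = 4*4 + 1
4 = 4*1 + 0
gcd(95006667, 390318653) = 1.
Express as a combination:
1 = 17 − 4·4
1 = −4·72 + 17·17
1 = 17·1241 − 293·72
1 = −293·48471 + 11444·1241
1 = 11444·776777 − 183397·48471
1 = −183397·2378802 + 561635·776777
1 = 561635·10291985 − 2429937·2378802
1 = −2429937·95006667 + 22431068·10291985
1 = 22431068·390318653 − 92154209·95006667
So 1 = (22431068)·390318653 + (-92154209)·95006667.

1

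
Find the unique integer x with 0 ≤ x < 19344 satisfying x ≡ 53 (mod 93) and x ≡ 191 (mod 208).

Write x = 53 + 93·k. Then 93·k ≡ 191 − 53 ≡ 138 (mod 208).
Need 93⁻¹ mod 208. Extended Euclid on (208, 93):
208 = 2·93 + 22
93 = 4·22 + 5
22 = 4·5 + 2
5 = 2·2 + 1
2 = 2·1 + 0
Back-substitute:
1 = 5 − 2·2
1 = −2·22 + 9·5
1 = 9·93 − 38·22
1 = −38·208 + 85·93
93⁻¹ ≡ 85 (mod 208), so k ≡ 85·138 ≡ 82 (mod 208).
x = 53 + 93·82 = 7679.

7679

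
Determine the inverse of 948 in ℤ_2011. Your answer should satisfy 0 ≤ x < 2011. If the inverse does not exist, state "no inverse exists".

647

Run Euclid on (2011, 948):
2011 = 2·948 + 115
948 = 8·115 + 28
115 = 4·28 + 3
28 = 9·3 + 1
3 = 3·1 + 0
gcd = 1, so the inverse exists. Back-substitute:
1 = 28 − 9·3
1 = −9·115 + 37·28
1 = 37·948 − 305·115
1 = −305·2011 + 647·948
So 948·647 ≡ 1 (mod 2011).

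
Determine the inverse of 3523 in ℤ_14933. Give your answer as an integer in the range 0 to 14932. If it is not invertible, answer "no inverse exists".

Extended Euclidean algorithm:
14933 = 4*3523 + 841
3523 = 4*841 + 159
841 = 5*159 + 46
159 = 3*46 + 21
46 = 2*21 + 4
21 = 5*4 + 1
4 = 4*1 + 0
The gcd is 1. Working backward:
1 = 21 − 5·4
1 = −5·46 + 11·21
1 = 11·159 − 38·46
1 = −38·841 + 201·159
1 = 201·3523 − 842·841
1 = −842·14933 + 3569·3523
So 3523·3569 ≡ 1 (mod 14933).

3569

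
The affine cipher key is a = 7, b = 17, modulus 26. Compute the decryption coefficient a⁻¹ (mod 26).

gcd(26, 7) by repeated division:
26 = 3×7 + 5
7 = 1×5 + 2
5 = 2×2 + 1
2 = 2×1 + 0
The gcd is 1. Working backward:
1 = 5 − 2·2
1 = −2·7 + 3·5
1 = 3·26 − 11·7
Thus 7·(-11) ≡ 1 (mod 26); reducing, -11 mod 26 = 15.

15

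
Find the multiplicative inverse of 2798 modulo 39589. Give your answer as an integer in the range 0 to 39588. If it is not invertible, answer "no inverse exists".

Extended Euclidean algorithm:
39589 = 14×2798 + 417
2798 = 6×417 + 296
417 = 1×296 + 121
296 = 2×121 + 54
121 = 2×54 + 13
54 = 4×13 + 2
13 = 6×2 + 1
2 = 2×1 + 0
The gcd is 1. Working backward:
1 = 13 − 6·2
1 = −6·54 + 25·13
1 = 25·121 − 56·54
1 = −56·296 + 137·121
1 = 137·417 − 193·296
1 = −193·2798 + 1295·417
1 = 1295·39589 − 18323·2798
Hence 2798⁻¹ ≡ -18323 ≡ 21266 (mod 39589).

21266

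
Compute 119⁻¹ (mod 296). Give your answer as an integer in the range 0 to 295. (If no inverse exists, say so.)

199

Run Euclid on (296, 119):
296 = 2×119 + 58
119 = 2×58 + 3
58 = 19×3 + 1
3 = 3×1 + 0
gcd = 1, so the inverse exists. Back-substitute:
1 = 58 − 19·3
1 = −19·119 + 39·58
1 = 39·296 − 97·119
Hence 119⁻¹ ≡ -97 ≡ 199 (mod 296).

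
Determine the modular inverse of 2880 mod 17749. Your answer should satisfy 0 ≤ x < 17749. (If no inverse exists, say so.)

Apply the Euclidean algorithm to 17749 and 2880:
17749 = 6*2880 + 469
2880 = 6*469 + 66
469 = 7*66 + 7
66 = 9*7 + 3
7 = 2*3 + 1
3 = 3*1 + 0
The gcd is 1. Working backward:
1 = 7 − 2·3
1 = −2·66 + 19·7
1 = 19·469 − 135·66
1 = −135·2880 + 829·469
1 = 829·17749 − 5109·2880
Thus 2880·(-5109) ≡ 1 (mod 17749); reducing, -5109 mod 17749 = 12640.

12640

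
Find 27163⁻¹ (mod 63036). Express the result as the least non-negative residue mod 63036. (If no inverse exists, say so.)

Apply the Euclidean algorithm to 63036 and 27163:
63036 = 2*27163 + 8710
27163 = 3*8710 + 1033
8710 = 8*1033 + 446
1033 = 2*446 + 141
446 = 3*141 + 23
141 = 6*23 + 3
23 = 7*3 + 2
3 = 1*2 + 1
2 = 2*1 + 0
gcd = 1, so the inverse exists. Back-substitute:
1 = 3 − 2
1 = −23 + 8·3
1 = 8·141 − 49·23
1 = −49·446 + 155·141
1 = 155·1033 − 359·446
1 = −359·8710 + 3027·1033
1 = 3027·27163 − 9440·8710
1 = −9440·63036 + 21907·27163
So 27163·21907 ≡ 1 (mod 63036).

21907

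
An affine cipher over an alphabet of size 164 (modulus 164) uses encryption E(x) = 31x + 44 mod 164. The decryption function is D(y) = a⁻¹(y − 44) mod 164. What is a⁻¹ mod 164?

127

Extended Euclidean algorithm:
164 = 5·31 + 9
31 = 3·9 + 4
9 = 2·4 + 1
4 = 4·1 + 0
gcd = 1, so the inverse exists. Back-substitute:
1 = 9 − 2·4
1 = −2·31 + 7·9
1 = 7·164 − 37·31
Thus 31·(-37) ≡ 1 (mod 164); reducing, -37 mod 164 = 127.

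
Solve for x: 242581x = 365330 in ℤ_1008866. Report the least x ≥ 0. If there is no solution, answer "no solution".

507510

First find gcd(242581, 1008866):
1008866 = 4·242581 + 38542
242581 = 6·38542 + 11329
38542 = 3·11329 + 4555
11329 = 2·4555 + 2219
4555 = 2·2219 + 117
2219 = 18·117 + 113
117 = 1·113 + 4
113 = 28·4 + 1
4 = 4·1 + 0
gcd = 1, so a unique solution mod 1008866 exists.
Back-substitute for the Bézout coefficients:
1 = 113 − 28·4
1 = −28·117 + 29·113
1 = 29·2219 − 550·117
1 = −550·4555 + 1129·2219
1 = 1129·11329 − 2808·4555
1 = −2808·38542 + 9553·11329
1 = 9553·242581 − 60126·38542
1 = −60126·1008866 + 250057·242581
So 242581·(250057) ≡ 1 (mod 1008866), giving 242581⁻¹ ≡ 250057.
x ≡ 242581⁻¹·365330 ≡ 250057·365330 ≡ 507510 (mod 1008866).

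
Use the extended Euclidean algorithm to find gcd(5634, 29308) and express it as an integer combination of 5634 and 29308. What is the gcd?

Repeated division:
29308 = 5·5634 + 1138
5634 = 4·1138 + 1082
1138 = 1·1082 + 56
1082 = 19·56 + 18
56 = 3·18 + 2
18 = 9·2 + 0
gcd(5634, 29308) = 2.
Express as a combination:
2 = 56 − 3·18
2 = −3·1082 + 58·56
2 = 58·1138 − 61·1082
2 = −61·5634 + 302·1138
2 = 302·29308 − 1571·5634
So 2 = (302)·29308 + (-1571)·5634.

2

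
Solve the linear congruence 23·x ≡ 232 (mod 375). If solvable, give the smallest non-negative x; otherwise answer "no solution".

First find gcd(23, 375):
375 = 16*23 + 7
23 = 3*7 + 2
7 = 3*2 + 1
2 = 2*1 + 0
gcd = 1, so a unique solution mod 375 exists.
Back-substitute for the Bézout coefficients:
1 = 7 − 3·2
1 = −3·23 + 10·7
1 = 10·375 − 163·23
So 23·(-163) ≡ 1 (mod 375), giving 23⁻¹ ≡ 212.
x ≡ 23⁻¹·232 ≡ 212·232 ≡ 59 (mod 375).

59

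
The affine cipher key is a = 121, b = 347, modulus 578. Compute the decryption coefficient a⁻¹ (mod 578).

Apply the Euclidean algorithm to 578 and 121:
578 = 4×121 + 94
121 = 1×94 + 27
94 = 3×27 + 13
27 = 2×13 + 1
13 = 13×1 + 0
gcd = 1, so the inverse exists. Back-substitute:
1 = 27 − 2·13
1 = −2·94 + 7·27
1 = 7·121 − 9·94
1 = −9·578 + 43·121
So 121·43 ≡ 1 (mod 578).

43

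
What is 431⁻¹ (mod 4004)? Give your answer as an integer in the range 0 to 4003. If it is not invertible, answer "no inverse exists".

gcd(4004, 431) by repeated division:
4004 = 9×431 + 125
431 = 3×125 + 56
125 = 2×56 + 13
56 = 4×13 + 4
13 = 3×4 + 1
4 = 4×1 + 0
The gcd is 1. Working backward:
1 = 13 − 3·4
1 = −3·56 + 13·13
1 = 13·125 − 29·56
1 = −29·431 + 100·125
1 = 100·4004 − 929·431
Hence 431⁻¹ ≡ -929 ≡ 3075 (mod 4004).

3075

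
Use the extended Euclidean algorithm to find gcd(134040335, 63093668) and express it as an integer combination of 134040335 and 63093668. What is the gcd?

11

Euclidean algorithm:
134040335 = 2·63093668 + 7852999
63093668 = 8·7852999 + 269676
7852999 = 29·269676 + 32395
269676 = 8·32395 + 10516
32395 = 3·10516 + 847
10516 = 12·847 + 352
847 = 2·352 + 143
352 = 2·143 + 66
143 = 2·66 + 11
66 = 6·11 + 0
gcd(134040335, 63093668) = 11.
Working backward:
11 = 143 − 2·66
11 = −2·352 + 5·143
11 = 5·847 − 12·352
11 = −12·10516 + 149·847
11 = 149·32395 − 459·10516
11 = −459·269676 + 3821·32395
11 = 3821·7852999 − 111268·269676
11 = −111268·63093668 + 893965·7852999
11 = 893965·134040335 − 1899198·63093668
So 11 = (893965)·134040335 + (-1899198)·63093668.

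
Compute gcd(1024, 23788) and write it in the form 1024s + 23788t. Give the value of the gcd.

4

Repeated division:
23788 = 23*1024 + 236
1024 = 4*236 + 80
236 = 2*80 + 76
80 = 1*76 + 4
76 = 19*4 + 0
gcd(1024, 23788) = 4.
Express as a combination:
4 = 80 − 76
4 = −236 + 3·80
4 = 3·1024 − 13·236
4 = −13·23788 + 302·1024
So 4 = (-13)·23788 + (302)·1024.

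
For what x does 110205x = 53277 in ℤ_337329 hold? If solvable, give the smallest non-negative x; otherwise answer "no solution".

no solution

gcd(110205, 337329):
337329 = 3×110205 + 6714
110205 = 16×6714 + 2781
6714 = 2×2781 + 1152
2781 = 2×1152 + 477
1152 = 2×477 + 198
477 = 2×198 + 81
198 = 2×81 + 36
81 = 2×36 + 9
36 = 4×9 + 0
gcd = 9, but 9 ∤ 53277, so the congruence has no solution.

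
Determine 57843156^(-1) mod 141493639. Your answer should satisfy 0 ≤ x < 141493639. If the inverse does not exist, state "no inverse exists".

no inverse exists

Euclidean algorithm on 141493639, 57843156:
141493639 = 2×57843156 + 25807327
57843156 = 2×25807327 + 6228502
25807327 = 4×6228502 + 893319
6228502 = 6×893319 + 868588
893319 = 1×868588 + 24731
868588 = 35×24731 + 3003
24731 = 8×3003 + 707
3003 = 4×707 + 175
707 = 4×175 + 7
175 = 25×7 + 0
gcd(57843156, 141493639) = 7 ≠ 1, so 57843156 has no multiplicative inverse modulo 141493639.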